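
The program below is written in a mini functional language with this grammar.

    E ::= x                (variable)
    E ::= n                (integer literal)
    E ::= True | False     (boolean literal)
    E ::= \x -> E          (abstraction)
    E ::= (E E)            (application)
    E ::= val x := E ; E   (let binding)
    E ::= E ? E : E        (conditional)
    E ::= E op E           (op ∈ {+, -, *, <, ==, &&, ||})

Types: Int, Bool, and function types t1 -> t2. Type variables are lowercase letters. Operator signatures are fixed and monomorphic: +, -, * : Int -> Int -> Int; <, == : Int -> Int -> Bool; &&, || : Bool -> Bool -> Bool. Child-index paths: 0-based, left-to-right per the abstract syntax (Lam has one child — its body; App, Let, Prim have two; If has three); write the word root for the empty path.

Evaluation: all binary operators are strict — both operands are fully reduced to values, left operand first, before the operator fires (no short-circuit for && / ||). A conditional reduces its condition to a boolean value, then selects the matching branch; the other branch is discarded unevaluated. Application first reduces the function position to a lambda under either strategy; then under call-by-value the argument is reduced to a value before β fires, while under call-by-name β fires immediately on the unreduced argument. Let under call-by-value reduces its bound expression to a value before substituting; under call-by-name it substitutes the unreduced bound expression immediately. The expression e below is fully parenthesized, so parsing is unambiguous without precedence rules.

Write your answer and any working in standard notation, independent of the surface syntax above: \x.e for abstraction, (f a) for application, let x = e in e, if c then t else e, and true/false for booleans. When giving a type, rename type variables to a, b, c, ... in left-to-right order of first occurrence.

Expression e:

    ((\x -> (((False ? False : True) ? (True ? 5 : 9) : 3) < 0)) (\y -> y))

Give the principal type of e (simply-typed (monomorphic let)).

Derivation:
  unify Bool ~ Bool
  unify Bool ~ Bool
  unify Bool ~ Bool
  unify Bool ~ Bool
  unify Int ~ Int
  unify Int ~ Int
  unify Int ~ Int
  unify Int ~ Int
\x._ : a -> Bool
y : b
\y._ : b -> b
  unify a -> Bool ~ (b -> b) -> c
  unify a ~ b -> b
  unify Bool ~ c
_ _ : Bool

Answer: Bool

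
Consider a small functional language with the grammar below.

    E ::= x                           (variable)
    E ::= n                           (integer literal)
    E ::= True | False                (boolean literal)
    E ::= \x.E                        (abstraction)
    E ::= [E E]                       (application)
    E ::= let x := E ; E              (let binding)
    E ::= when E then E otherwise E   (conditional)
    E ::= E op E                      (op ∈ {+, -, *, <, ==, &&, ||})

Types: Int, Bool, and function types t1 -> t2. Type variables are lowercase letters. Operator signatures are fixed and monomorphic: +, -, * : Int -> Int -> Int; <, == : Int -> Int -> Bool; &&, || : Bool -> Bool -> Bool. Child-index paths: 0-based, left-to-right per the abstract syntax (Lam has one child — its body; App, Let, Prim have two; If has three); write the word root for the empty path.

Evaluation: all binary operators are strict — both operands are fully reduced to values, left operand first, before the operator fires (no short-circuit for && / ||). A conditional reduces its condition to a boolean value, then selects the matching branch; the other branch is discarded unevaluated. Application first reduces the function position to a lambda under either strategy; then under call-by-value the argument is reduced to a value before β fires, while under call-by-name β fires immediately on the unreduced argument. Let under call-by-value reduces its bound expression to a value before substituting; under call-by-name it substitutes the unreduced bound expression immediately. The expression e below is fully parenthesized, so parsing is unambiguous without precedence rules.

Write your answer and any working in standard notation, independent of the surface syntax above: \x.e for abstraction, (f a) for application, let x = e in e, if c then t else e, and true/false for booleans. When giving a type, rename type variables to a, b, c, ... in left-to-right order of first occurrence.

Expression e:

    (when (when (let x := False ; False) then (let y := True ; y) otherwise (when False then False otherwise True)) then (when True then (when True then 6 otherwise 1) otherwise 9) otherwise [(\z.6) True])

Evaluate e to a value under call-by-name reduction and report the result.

Answer: 6

Working:
step 0: (if (if (let x = false in false) then (let y = true in y) else (if false then false else true)) then (if true then (if true then 6 else 1) else 9) else ((\z.6) true))
step 1: [let@0.0] (if (if false then (let y = true in y) else (if false then false else true)) then (if true then (if true then 6 else 1) else 9) else ((\z.6) true))
step 2: [if@0] (if (if false then false else true) then (if true then (if true then 6 else 1) else 9) else ((\z.6) true))
step 3: [if@0] (if true then (if true then (if true then 6 else 1) else 9) else ((\z.6) true))
step 4: [if@root] (if true then (if true then 6 else 1) else 9)
step 5: [if@root] (if true then 6 else 1)
step 6: [if@root] 6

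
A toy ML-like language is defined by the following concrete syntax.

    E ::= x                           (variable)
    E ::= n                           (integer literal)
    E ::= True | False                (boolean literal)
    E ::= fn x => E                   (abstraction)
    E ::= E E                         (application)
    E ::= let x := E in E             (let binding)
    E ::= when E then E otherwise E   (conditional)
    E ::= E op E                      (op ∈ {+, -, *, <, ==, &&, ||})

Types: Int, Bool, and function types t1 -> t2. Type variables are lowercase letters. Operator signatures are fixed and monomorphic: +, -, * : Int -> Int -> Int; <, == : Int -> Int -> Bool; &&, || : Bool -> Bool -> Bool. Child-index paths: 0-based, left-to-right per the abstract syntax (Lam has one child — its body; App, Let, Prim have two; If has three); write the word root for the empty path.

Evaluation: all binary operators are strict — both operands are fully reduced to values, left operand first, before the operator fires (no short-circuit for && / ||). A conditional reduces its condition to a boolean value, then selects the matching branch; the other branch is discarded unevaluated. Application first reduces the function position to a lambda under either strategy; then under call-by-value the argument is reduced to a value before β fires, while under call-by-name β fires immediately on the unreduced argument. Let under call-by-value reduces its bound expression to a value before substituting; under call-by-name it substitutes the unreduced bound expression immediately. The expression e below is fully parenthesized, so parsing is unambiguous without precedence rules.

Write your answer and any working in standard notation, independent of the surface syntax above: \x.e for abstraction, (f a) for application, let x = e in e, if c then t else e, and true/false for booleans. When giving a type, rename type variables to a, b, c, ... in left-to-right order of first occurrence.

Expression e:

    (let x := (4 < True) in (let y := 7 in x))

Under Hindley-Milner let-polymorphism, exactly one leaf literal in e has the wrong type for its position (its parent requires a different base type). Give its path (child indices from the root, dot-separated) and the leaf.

Trace:
  unify Int ~ Int
  unify Bool ~ Int
  FAIL: mismatch Bool ~ Int

Answer: 0.1 : true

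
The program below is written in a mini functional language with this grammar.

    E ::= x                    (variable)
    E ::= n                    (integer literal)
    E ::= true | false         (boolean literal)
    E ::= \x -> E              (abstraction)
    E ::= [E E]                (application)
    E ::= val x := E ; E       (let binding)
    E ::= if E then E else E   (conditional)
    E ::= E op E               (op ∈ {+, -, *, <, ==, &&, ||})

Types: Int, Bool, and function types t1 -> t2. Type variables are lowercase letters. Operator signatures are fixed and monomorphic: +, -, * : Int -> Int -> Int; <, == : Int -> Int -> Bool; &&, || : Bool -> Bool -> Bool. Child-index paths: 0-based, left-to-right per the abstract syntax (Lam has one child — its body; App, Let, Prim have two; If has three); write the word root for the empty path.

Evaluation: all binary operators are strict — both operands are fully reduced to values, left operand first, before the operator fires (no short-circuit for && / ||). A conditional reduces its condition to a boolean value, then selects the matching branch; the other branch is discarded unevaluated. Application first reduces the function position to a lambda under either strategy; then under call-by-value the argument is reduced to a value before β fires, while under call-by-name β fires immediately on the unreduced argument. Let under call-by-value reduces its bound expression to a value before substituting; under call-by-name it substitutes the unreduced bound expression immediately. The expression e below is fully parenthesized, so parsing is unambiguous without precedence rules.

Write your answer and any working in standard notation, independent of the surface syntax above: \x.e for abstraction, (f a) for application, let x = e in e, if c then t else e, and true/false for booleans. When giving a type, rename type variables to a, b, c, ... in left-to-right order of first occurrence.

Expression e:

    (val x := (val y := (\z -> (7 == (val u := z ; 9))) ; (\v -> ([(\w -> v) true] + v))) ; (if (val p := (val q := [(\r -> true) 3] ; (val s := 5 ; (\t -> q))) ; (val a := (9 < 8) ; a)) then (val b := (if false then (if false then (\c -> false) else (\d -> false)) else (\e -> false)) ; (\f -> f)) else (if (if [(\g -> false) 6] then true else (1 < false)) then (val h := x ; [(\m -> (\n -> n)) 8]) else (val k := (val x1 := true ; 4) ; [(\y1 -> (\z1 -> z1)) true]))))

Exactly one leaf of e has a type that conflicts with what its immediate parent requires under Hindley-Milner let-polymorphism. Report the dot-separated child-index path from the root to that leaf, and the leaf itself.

Derivation:
  unify Int ~ Int
z : a
let u : a
  unify Int ~ Int
\z._ : a -> Bool
let y : forall. a -> Bool
v : b
\w._ : c -> b
  unify c -> b ~ Bool -> d
  unify c ~ Bool
  unify b ~ d
_ _ : d
  unify d ~ Int
v : Int
  unify Int ~ Int
\v._ : Int -> Int
let x : Int -> Int
\r._ : e -> Bool
  unify e -> Bool ~ Int -> f
  unify e ~ Int
  unify Bool ~ f
_ _ : Bool
let q : Bool
let s : Int
q : Bool
\t._ : g -> Bool
let p : forall. g -> Bool
  unify Int ~ Int
  unify Int ~ Int
let a : Bool
a : Bool
  unify Bool ~ Bool
  unify Bool ~ Bool
  unify Bool ~ Bool
\c._ : h -> Bool
\d._ : i -> Bool
  unify h -> Bool ~ i -> Bool
  unify h ~ i
  unify Bool ~ Bool
\e._ : j -> Bool
  unify i -> Bool ~ j -> Bool
  unify i ~ j
  unify Bool ~ Bool
let b : forall. j -> Bool
f : k
\f._ : k -> k
\g._ : l -> Bool
  unify l -> Bool ~ Int -> m
  unify l ~ Int
  unify Bool ~ m
_ _ : Bool
  unify Bool ~ Bool
  unify Int ~ Int
  unify Bool ~ Int
  FAIL: mismatch Bool ~ Int

Answer: 1.2.0.2.1 : false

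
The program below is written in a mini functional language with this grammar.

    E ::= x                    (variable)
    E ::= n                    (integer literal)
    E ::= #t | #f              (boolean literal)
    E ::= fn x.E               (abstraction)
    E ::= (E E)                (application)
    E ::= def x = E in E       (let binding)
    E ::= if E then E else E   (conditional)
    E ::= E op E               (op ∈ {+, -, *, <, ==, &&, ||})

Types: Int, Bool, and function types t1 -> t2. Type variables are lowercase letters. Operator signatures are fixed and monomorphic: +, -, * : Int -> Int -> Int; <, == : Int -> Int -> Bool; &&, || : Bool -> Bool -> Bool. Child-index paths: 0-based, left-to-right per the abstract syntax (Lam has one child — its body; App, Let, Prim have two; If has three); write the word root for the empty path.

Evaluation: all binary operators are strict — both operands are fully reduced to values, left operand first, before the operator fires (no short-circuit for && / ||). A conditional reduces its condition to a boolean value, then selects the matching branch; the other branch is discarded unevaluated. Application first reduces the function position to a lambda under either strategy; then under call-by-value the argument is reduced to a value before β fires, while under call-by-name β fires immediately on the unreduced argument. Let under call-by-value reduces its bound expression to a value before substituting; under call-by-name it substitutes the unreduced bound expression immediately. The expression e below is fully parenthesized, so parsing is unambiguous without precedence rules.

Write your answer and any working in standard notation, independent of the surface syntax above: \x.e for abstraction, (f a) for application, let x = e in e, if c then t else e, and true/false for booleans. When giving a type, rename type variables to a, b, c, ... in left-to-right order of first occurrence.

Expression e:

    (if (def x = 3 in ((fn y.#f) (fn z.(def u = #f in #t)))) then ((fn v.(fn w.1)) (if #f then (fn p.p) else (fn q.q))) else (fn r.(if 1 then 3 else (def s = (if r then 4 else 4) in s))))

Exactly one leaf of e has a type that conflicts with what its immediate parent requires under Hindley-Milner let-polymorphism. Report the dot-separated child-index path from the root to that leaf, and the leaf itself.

Derivation:
let x : Int
\y._ : a -> Bool
let u : Bool
\z._ : b -> Bool
  unify a -> Bool ~ (b -> Bool) -> c
  unify a ~ b -> Bool
  unify Bool ~ c
_ _ : Bool
  unify Bool ~ Bool
\w._ : e -> Int
\v._ : d -> e -> Int
  unify Bool ~ Bool
p : f
\p._ : f -> f
q : g
\q._ : g -> g
  unify f -> f ~ g -> g
  unify f ~ g
  unify g ~ g
  unify d -> e -> Int ~ (g -> g) -> h
  unify d ~ g -> g
  unify e -> Int ~ h
_ _ : e -> Int
  unify Int ~ Bool
  FAIL: mismatch Int ~ Bool

Answer: 2.0.0 : 1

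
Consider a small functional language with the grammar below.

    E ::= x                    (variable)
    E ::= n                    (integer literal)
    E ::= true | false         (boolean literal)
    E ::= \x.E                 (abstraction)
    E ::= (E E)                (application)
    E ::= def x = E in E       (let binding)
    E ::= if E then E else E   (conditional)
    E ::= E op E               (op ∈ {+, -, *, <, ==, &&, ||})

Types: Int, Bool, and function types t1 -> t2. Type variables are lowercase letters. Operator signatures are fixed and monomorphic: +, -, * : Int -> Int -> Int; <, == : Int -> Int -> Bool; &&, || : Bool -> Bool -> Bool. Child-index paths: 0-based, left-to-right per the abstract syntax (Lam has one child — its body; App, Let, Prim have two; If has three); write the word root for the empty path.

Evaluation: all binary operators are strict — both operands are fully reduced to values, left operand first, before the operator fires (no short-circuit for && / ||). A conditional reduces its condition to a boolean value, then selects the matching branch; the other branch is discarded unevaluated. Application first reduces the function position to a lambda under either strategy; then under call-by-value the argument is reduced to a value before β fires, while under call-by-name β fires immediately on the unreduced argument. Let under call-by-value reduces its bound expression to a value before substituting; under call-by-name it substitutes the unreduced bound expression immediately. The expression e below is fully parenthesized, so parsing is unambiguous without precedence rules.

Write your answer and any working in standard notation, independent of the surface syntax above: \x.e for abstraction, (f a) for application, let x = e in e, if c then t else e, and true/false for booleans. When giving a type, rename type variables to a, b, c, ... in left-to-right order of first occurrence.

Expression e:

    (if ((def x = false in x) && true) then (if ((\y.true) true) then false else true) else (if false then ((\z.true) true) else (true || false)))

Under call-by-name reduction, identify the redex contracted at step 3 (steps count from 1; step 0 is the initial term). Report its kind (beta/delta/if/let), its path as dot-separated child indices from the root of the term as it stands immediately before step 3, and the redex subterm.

Answer: if at root : (if false then (if ((\y.true) true) then false else true) else (if false then ((\z.true) true) else (true || false)))

Working:
step 0: (if ((let x = false in x) && true) then (if ((\y.true) true) then false else true) else (if false then ((\z.true) true) else (true || false)))
step 1: [let@0.0] (if (false && true) then (if ((\y.true) true) then false else true) else (if false then ((\z.true) true) else (true || false)))
step 2: [delta@0] (if false then (if ((\y.true) true) then false else true) else (if false then ((\z.true) true) else (true || false)))
step 3: [if@root] (if false then ((\z.true) true) else (true || false))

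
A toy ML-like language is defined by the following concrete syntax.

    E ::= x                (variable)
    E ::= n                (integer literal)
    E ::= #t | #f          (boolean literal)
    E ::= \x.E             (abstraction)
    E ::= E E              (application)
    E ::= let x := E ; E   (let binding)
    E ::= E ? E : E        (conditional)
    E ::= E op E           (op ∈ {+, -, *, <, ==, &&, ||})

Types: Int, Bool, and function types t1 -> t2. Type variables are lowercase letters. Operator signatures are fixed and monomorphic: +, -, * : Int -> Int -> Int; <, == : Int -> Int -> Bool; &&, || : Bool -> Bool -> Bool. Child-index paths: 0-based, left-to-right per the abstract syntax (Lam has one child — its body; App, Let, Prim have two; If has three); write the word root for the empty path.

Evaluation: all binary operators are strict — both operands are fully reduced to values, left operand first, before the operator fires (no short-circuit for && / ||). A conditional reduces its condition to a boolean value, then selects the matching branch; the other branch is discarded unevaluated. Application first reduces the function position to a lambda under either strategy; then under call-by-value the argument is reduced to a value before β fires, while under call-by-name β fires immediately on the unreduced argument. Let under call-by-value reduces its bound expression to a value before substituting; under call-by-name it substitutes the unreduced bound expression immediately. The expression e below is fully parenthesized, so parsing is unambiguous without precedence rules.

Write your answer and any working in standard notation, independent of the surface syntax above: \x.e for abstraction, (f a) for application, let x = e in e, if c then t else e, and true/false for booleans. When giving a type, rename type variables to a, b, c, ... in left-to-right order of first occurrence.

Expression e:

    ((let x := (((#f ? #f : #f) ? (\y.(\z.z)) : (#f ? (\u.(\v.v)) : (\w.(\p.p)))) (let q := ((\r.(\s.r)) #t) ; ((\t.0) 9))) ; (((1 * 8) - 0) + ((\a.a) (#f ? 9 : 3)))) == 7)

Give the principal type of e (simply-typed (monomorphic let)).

Trace:
  unify Bool ~ Bool
  unify Bool ~ Bool
  unify Bool ~ Bool
z : b
\z._ : b -> b
\y._ : a -> b -> b
  unify Bool ~ Bool
v : d
\v._ : d -> d
\u._ : c -> d -> d
p : f
\p._ : f -> f
\w._ : e -> f -> f
  unify c -> d -> d ~ e -> f -> f
  unify c ~ e
  unify d -> d ~ f -> f
  unify d ~ f
  unify f ~ f
  unify a -> b -> b ~ e -> f -> f
  unify a ~ e
  unify b -> b ~ f -> f
  unify b ~ f
  unify f ~ f
r : g
\s._ : h -> g
\r._ : g -> h -> g
  unify g -> h -> g ~ Bool -> i
  unify g ~ Bool
  unify h -> Bool ~ i
_ _ : h -> Bool
let q : h -> Bool
\t._ : j -> Int
  unify j -> Int ~ Int -> k
  unify j ~ Int
  unify Int ~ k
_ _ : Int
  unify e -> f -> f ~ Int -> l
  unify e ~ Int
  unify f -> f ~ l
_ _ : f -> f
let x : f -> f
  unify Int ~ Int
  unify Int ~ Int
  unify Int ~ Int
  unify Int ~ Int
  unify Int ~ Int
a : m
\a._ : m -> m
  unify Bool ~ Bool
  unify Int ~ Int
  unify m -> m ~ Int -> n
  unify m ~ Int
  unify Int ~ n
_ _ : Int
  unify Int ~ Int
  unify Int ~ Int
  unify Int ~ Int

Answer: Bool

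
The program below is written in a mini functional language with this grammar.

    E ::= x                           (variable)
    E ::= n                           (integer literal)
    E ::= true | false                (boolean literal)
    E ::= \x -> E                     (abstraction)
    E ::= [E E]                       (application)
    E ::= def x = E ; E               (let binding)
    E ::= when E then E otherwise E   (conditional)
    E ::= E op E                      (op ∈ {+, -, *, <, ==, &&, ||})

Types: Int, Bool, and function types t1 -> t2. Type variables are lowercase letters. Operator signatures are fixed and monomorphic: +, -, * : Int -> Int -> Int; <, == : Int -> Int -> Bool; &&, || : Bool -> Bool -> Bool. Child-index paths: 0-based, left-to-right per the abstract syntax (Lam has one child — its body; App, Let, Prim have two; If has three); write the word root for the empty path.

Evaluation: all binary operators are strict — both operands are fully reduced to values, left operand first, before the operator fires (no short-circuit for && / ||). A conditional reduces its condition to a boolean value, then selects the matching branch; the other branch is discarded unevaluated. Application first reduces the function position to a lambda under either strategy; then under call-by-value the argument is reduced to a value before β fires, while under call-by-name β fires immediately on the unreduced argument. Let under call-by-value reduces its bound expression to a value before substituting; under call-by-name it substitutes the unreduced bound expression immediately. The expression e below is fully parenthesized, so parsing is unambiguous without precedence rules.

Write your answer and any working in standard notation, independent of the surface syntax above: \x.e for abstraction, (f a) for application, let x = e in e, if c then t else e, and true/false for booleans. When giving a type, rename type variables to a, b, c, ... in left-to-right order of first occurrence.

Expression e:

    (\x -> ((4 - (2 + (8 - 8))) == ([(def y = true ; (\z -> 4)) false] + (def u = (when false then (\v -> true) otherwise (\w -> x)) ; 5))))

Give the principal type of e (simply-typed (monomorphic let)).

Derivation:
  unify Int ~ Int
  unify Int ~ Int
  unify Int ~ Int
  unify Int ~ Int
  unify Int ~ Int
  unify Int ~ Int
  unify Int ~ Int
let y : Bool
\z._ : b -> Int
  unify b -> Int ~ Bool -> c
  unify b ~ Bool
  unify Int ~ c
_ _ : Int
  unify Int ~ Int
  unify Bool ~ Bool
\v._ : d -> Bool
x : a
\w._ : e -> a
  unify d -> Bool ~ e -> a
  unify d ~ e
  unify Bool ~ a
let u : e -> Bool
  unify Int ~ Int
  unify Int ~ Int
\x._ : Bool -> Bool

Answer: Bool -> Bool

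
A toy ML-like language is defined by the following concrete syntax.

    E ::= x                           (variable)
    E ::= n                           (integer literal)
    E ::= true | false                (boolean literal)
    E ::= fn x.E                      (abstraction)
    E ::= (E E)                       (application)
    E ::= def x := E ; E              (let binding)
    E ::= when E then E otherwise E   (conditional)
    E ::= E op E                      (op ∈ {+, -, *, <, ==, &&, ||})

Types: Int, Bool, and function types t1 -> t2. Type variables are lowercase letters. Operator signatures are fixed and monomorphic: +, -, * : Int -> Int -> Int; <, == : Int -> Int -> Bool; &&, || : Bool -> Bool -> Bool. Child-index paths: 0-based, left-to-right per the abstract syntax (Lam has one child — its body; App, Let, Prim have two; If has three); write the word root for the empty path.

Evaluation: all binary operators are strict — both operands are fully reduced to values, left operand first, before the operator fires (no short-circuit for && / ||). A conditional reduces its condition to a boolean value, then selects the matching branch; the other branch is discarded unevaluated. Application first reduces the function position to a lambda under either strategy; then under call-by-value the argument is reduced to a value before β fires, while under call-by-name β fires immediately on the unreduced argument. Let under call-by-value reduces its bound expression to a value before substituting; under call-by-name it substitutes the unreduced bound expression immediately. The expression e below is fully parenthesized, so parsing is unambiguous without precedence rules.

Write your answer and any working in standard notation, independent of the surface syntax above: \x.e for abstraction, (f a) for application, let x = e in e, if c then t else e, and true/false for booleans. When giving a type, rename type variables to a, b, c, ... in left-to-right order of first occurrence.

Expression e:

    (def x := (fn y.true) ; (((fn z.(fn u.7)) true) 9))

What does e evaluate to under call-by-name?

Answer: 7

Trace:
step 0: (let x = (\y.true) in (((\z.(\u.7)) true) 9))
step 1: [let@root] (((\z.(\u.7)) true) 9)
step 2: [beta@0] ((\u.7) 9)
step 3: [beta@root] 7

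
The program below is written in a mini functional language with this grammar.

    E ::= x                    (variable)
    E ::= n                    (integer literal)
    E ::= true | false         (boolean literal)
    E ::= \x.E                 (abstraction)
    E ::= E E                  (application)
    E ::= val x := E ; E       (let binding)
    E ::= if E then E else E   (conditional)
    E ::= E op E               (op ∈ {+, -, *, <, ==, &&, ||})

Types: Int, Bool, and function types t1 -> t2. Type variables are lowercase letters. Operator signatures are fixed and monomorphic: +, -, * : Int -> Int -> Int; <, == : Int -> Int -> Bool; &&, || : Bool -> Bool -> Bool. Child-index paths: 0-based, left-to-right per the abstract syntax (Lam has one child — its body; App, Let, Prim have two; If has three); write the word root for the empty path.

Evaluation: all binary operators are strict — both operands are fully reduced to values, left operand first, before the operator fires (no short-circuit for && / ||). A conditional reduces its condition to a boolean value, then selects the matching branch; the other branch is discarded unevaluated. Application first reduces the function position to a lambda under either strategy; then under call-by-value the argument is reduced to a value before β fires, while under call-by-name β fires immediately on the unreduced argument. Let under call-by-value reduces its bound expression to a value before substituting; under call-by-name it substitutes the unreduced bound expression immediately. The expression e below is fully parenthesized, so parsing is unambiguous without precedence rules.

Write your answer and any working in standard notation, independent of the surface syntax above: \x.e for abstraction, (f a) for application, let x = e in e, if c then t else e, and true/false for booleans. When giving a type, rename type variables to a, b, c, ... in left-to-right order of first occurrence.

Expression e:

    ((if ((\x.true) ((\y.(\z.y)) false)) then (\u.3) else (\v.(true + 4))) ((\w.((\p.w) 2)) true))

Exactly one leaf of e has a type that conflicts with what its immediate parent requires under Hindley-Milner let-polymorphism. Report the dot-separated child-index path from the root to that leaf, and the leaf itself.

Trace:
\x._ : a -> Bool
y : b
\z._ : c -> b
\y._ : b -> c -> b
  unify b -> c -> b ~ Bool -> d
  unify b ~ Bool
  unify c -> Bool ~ d
_ _ : c -> Bool
  unify a -> Bool ~ (c -> Bool) -> e
  unify a ~ c -> Bool
  unify Bool ~ e
_ _ : Bool
  unify Bool ~ Bool
\u._ : f -> Int
  unify Bool ~ Int
  FAIL: mismatch Bool ~ Int

Answer: 0.2.0.0 : true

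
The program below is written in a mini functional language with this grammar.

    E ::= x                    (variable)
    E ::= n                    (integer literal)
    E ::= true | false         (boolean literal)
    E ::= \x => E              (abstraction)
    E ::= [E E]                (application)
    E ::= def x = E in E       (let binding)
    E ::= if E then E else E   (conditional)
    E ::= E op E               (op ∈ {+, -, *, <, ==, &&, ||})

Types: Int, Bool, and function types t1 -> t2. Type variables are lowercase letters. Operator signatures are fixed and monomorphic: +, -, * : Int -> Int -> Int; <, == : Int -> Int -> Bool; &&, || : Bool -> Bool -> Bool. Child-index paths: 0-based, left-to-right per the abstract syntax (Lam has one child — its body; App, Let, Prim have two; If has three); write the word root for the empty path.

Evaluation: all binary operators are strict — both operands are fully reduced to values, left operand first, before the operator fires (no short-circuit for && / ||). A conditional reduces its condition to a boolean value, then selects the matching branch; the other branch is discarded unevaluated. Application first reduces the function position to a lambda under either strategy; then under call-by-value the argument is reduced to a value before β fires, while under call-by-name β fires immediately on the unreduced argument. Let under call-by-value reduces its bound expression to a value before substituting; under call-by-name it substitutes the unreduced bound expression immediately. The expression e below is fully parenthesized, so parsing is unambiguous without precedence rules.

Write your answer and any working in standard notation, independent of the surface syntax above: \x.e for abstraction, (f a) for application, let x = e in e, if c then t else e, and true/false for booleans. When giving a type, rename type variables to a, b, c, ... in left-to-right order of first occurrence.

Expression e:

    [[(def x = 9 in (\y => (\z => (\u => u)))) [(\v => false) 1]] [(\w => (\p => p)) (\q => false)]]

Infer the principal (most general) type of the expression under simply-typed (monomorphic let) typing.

Working:
let x : Int
u : c
\u._ : c -> c
\z._ : b -> c -> c
\y._ : a -> b -> c -> c
\v._ : d -> Bool
  unify d -> Bool ~ Int -> e
  unify d ~ Int
  unify Bool ~ e
_ _ : Bool
  unify a -> b -> c -> c ~ Bool -> f
  unify a ~ Bool
  unify b -> c -> c ~ f
_ _ : b -> c -> c
p : h
\p._ : h -> h
\w._ : g -> h -> h
\q._ : i -> Bool
  unify g -> h -> h ~ (i -> Bool) -> j
  unify g ~ i -> Bool
  unify h -> h ~ j
_ _ : h -> h
  unify b -> c -> c ~ (h -> h) -> k
  unify b ~ h -> h
  unify c -> c ~ k
_ _ : c -> c

Answer: a -> a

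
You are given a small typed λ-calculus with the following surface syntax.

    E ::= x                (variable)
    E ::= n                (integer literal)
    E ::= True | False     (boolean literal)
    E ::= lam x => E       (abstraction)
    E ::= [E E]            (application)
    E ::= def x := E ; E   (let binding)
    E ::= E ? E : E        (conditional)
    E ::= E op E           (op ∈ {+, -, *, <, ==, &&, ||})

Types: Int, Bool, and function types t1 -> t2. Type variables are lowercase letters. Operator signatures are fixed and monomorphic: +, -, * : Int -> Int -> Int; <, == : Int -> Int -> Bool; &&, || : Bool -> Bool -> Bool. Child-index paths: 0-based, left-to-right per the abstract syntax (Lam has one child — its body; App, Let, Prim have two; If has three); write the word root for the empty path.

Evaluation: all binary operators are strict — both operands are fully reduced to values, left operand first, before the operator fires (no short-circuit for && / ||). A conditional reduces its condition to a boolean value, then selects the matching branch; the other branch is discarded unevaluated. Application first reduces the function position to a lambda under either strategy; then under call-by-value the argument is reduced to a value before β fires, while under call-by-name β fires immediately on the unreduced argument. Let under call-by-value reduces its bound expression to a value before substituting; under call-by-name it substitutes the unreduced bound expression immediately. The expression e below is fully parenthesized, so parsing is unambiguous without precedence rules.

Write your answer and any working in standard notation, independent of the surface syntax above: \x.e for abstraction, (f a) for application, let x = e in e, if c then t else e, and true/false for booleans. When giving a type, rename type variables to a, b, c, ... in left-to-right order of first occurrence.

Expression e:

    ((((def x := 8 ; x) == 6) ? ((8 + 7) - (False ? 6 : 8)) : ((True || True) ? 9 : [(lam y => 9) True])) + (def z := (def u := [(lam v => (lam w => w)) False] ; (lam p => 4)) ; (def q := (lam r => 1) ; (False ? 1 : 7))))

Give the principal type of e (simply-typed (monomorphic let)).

Answer: Int

Trace:
let x : Int
x : Int
  unify Int ~ Int
  unify Int ~ Int
  unify Bool ~ Bool
  unify Int ~ Int
  unify Int ~ Int
  unify Int ~ Int
  unify Bool ~ Bool
  unify Int ~ Int
  unify Int ~ Int
  unify Bool ~ Bool
  unify Bool ~ Bool
  unify Bool ~ Bool
\y._ : a -> Int
  unify a -> Int ~ Bool -> b
  unify a ~ Bool
  unify Int ~ b
_ _ : Int
  unify Int ~ Int
  unify Int ~ Int
  unify Int ~ Int
w : d
\w._ : d -> d
\v._ : c -> d -> d
  unify c -> d -> d ~ Bool -> e
  unify c ~ Bool
  unify d -> d ~ e
_ _ : d -> d
let u : d -> d
\p._ : f -> Int
let z : f -> Int
\r._ : g -> Int
let q : g -> Int
  unify Bool ~ Bool
  unify Int ~ Int
  unify Int ~ Int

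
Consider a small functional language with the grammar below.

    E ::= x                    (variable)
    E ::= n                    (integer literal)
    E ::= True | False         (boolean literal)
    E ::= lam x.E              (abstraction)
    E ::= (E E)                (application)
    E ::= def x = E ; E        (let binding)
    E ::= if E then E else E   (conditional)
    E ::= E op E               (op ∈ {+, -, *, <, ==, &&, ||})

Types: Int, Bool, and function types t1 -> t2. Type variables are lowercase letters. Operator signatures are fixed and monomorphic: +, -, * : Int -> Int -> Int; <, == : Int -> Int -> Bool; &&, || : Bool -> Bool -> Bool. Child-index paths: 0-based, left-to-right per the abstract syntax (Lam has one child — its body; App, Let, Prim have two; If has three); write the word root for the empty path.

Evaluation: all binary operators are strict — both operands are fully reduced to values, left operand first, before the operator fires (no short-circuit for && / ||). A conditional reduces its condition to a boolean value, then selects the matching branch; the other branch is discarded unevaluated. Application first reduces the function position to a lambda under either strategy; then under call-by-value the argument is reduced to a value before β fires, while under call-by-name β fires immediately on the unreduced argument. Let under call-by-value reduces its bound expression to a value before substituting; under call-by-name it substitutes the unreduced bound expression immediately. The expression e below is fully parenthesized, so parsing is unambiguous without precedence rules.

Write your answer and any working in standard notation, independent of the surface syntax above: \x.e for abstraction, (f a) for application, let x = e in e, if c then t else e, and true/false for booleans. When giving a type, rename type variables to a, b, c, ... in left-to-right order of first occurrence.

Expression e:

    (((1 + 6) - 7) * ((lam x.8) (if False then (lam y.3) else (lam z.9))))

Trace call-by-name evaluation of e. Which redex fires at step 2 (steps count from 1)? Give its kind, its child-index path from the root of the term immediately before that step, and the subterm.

Trace:
step 0: (((1 + 6) - 7) * ((\x.8) (if false then (\y.3) else (\z.9))))
step 1: [delta@0.0] ((7 - 7) * ((\x.8) (if false then (\y.3) else (\z.9))))
step 2: [delta@0] (0 * ((\x.8) (if false then (\y.3) else (\z.9))))

Answer: delta at 0 : (7 - 7)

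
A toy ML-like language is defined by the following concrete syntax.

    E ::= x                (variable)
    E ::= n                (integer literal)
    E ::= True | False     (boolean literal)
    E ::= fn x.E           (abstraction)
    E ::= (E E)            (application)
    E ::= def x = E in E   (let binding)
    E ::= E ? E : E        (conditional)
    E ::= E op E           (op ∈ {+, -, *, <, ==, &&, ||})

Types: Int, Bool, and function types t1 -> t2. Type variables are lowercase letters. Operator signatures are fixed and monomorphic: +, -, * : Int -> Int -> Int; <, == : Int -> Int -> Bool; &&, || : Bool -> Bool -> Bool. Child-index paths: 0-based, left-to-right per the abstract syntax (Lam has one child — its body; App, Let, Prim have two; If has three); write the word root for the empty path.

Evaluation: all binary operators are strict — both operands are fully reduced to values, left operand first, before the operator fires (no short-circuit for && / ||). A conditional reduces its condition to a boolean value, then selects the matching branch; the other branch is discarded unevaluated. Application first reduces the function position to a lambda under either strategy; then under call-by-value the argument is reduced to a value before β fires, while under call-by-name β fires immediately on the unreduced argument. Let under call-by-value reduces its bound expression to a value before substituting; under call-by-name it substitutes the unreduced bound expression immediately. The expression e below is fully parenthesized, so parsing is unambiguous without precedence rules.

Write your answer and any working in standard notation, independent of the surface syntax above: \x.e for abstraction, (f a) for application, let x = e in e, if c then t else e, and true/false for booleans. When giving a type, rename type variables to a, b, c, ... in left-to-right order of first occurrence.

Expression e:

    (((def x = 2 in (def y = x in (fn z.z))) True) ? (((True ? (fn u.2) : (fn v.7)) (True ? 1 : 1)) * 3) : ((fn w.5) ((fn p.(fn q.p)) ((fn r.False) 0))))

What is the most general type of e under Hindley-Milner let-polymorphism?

Derivation:
let x : Int
x : Int
let y : Int
z : a
\z._ : a -> a
  unify a -> a ~ Bool -> b
  unify a ~ Bool
  unify Bool ~ b
_ _ : Bool
  unify Bool ~ Bool
  unify Bool ~ Bool
\u._ : c -> Int
\v._ : d -> Int
  unify c -> Int ~ d -> Int
  unify c ~ d
  unify Int ~ Int
  unify Bool ~ Bool
  unify Int ~ Int
  unify d -> Int ~ Int -> e
  unify d ~ Int
  unify Int ~ e
_ _ : Int
  unify Int ~ Int
  unify Int ~ Int
\w._ : f -> Int
p : g
\q._ : h -> g
\p._ : g -> h -> g
\r._ : i -> Bool
  unify i -> Bool ~ Int -> j
  unify i ~ Int
  unify Bool ~ j
_ _ : Bool
  unify g -> h -> g ~ Bool -> k
  unify g ~ Bool
  unify h -> Bool ~ k
_ _ : h -> Bool
  unify f -> Int ~ (h -> Bool) -> l
  unify f ~ h -> Bool
  unify Int ~ l
_ _ : Int
  unify Int ~ Int

Answer: Int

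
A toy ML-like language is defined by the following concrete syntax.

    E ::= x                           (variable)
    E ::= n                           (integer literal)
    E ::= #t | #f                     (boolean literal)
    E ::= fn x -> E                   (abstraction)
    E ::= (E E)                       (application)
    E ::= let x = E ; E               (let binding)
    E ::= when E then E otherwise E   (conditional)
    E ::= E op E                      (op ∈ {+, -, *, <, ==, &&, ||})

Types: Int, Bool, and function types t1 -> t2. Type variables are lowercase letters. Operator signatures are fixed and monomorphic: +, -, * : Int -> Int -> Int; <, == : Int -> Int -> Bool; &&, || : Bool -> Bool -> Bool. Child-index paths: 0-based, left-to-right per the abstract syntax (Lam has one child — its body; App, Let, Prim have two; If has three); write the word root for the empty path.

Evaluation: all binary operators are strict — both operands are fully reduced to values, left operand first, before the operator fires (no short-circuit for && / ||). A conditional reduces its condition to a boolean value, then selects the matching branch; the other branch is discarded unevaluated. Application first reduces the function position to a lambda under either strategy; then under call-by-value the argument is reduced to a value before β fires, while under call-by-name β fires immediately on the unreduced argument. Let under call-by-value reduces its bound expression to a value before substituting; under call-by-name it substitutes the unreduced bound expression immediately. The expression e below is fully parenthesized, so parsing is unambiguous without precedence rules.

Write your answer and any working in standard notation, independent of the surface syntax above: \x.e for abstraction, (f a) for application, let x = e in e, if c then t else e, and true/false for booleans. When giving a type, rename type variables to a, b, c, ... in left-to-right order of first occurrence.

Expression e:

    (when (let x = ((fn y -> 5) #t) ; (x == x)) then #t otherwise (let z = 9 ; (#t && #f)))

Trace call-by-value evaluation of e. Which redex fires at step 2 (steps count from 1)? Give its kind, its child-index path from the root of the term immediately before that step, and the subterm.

Answer: let at 0 : (let x = 5 in (x == x))

Derivation:
step 0: (if (let x = ((\y.5) true) in (x == x)) then true else (let z = 9 in (true && false)))
step 1: [beta@0.0] (if (let x = 5 in (x == x)) then true else (let z = 9 in (true && false)))
step 2: [let@0] (if (5 == 5) then true else (let z = 9 in (true && false)))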